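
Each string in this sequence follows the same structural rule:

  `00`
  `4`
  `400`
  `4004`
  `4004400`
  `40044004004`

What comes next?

Each term (from the third on) is the previous term followed by the one before it: term 3 = 4·00 = 400.
So term 7 is 40044004004·4004400.

400440040044004400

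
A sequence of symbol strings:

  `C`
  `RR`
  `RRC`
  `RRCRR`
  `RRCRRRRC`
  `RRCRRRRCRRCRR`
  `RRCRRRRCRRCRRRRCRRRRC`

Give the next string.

From term 3 onward, concatenate the last term with the second-to-last: RR·C = RRC, RRC·RR = RRCRR, …
The next term joins RRCRRRRCRRCRRRRCRRRRC and RRCRRRRCRRCRR.

RRCRRRRCRRCRRRRCRRRRCRRCRRRRCRRCRR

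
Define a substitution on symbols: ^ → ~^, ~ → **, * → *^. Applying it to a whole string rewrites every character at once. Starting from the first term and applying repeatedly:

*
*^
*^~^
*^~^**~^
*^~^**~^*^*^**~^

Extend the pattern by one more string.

*^~^**~^*^*^**~^*^~^*^~^*^*^**~^

φ(*^~^**~^*^*^**~^) expands symbol-by-symbol to *^ ~^ ** ~^ *^ *^ ** ~^ *^ ~^ *^ ~^ *^ *^ ** ~^; joining the 16 pieces gives the next term.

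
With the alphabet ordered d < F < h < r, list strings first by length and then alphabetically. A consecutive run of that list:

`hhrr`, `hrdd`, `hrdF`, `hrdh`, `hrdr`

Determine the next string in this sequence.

hrFd

Find the rightmost character of hrdr below r, bump it to the next letter, and reset everything to its right to d.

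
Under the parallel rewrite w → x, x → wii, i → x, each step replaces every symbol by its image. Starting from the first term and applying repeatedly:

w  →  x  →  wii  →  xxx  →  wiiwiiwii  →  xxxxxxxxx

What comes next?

Apply φ to xxxxxxxxx symbol by symbol: x→wii, x→wii, x→wii, x→wii, x→wii, x→wii, x→wii, x→wii, x→wii; joined: wii wii wii wii wii wii wii wii wii.

wiiwiiwiiwiiwiiwiiwiiwiiwii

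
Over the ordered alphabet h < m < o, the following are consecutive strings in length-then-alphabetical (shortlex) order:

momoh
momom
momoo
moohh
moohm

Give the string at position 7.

moomh

Advancing 2 positions from moohm through moohm → mooho reaches term 7.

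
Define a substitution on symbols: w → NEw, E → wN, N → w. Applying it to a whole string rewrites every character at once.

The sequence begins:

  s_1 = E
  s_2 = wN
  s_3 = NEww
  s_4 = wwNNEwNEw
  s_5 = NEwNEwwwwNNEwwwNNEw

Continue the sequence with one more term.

Replace each of the 19 characters of NEwNEwwwwNNEwwwNNEw in place — w wN NEw w wN NEw NEw NEw NEw w w wN NEw NEw NEw w w wN NEw — and concatenate.

wwNNEwwwNNEwNEwNEwNEwwwwNNEwNEwNEwwwwNNEw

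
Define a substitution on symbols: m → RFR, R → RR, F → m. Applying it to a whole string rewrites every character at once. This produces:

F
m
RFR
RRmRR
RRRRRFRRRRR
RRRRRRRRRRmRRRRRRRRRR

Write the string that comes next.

Rewriting the 21 symbols of RRRRRRRRRRmRRRRRRRRRR one by one yields RR RR RR RR RR RR RR RR RR RR RFR RR RR RR RR RR RR RR RR RR RR; concatenated:

RRRRRRRRRRRRRRRRRRRRRFRRRRRRRRRRRRRRRRRRRRR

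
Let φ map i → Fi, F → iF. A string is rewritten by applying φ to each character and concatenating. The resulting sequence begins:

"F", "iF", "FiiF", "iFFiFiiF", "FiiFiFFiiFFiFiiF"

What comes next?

Rewriting the 16 symbols of FiiFiFFiiFFiFiiF one by one yields iF Fi Fi iF Fi iF iF Fi Fi iF iF Fi iF Fi Fi iF; concatenated:

iFFiFiiFFiiFiFFiFiiFiFFiiFFiFiiF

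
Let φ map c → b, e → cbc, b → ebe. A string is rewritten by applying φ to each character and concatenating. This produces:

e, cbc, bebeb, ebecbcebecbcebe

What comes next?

Applying the rule to each of the 15 symbols of ebecbcebecbcebe gives the pieces cbc ebe cbc b ebe b cbc ebe cbc b ebe b cbc ebe cbc, which concatenate to the answer.

cbcebecbcbebebcbcebecbcbebebcbcebecbc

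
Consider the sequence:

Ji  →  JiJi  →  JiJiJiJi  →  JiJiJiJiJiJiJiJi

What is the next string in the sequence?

s(k+1) = s(k)·s(k) — each term doubles the last.
Doubling JiJiJiJiJiJiJiJi:

JiJiJiJiJiJiJiJiJiJiJiJiJiJiJiJi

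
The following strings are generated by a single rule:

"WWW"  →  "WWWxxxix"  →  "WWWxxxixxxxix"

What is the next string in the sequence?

WWWxxxixxxxixxxxix

The strings grow by a fixed suffix xxxix each time.
So the next term is WWWxxxixxxxix·xxxix.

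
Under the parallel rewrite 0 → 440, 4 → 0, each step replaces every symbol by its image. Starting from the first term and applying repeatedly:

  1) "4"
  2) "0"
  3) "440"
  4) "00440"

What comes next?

44044000440

Expanding 00440: 0→440, 0→440, 4→0, 4→0, 0→440. Concatenated: 440 440 0 0 440.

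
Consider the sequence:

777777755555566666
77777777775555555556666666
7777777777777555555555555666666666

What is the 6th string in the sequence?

7777777777777777777777555555555555555555555666666666666666

The n-th term is 3n+1 7's then 3n 5's then 2n+1 6's, where the shown terms are n = 2, 3, 4.
Setting n = 7 gives 22, 21, 15 characters in each block.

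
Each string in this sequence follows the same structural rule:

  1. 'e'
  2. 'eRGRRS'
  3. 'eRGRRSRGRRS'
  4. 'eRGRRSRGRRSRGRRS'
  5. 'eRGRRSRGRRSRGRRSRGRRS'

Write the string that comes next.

Each term is the previous one with RGRRS appended.
One more step from eRGRRSRGRRSRGRRSRGRRS gives the answer.

eRGRRSRGRRSRGRRSRGRRSRGRRS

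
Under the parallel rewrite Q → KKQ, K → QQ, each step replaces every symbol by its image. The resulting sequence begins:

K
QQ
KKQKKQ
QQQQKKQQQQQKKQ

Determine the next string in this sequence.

KKQKKQKKQKKQQQQQKKQKKQKKQKKQKKQQQQQKKQ

Replace each of the 14 characters of QQQQKKQQQQQKKQ in place — KKQ KKQ KKQ KKQ QQ QQ KKQ KKQ KKQ KKQ KKQ QQ QQ KKQ — and concatenate.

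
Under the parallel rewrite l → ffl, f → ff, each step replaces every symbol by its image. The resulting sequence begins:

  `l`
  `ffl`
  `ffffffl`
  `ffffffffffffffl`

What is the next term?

ffffffffffffffffffffffffffffffl

φ(ffffffffffffffl) expands symbol-by-symbol to ff ff ff ff ff ff ff ff ff ff ff ff ff ff ffl; joining the 15 pieces gives the next term.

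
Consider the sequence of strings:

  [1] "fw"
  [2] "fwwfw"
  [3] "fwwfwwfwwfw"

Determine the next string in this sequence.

s(k+1) = s(k)·w·s(k) — each term doubles the last with 'w' between the halves.
So the next term is two copies of fwwfwwfwwfw with 'w' between the halves.

fwwfwwfwwfwwfwwfwwfwwfw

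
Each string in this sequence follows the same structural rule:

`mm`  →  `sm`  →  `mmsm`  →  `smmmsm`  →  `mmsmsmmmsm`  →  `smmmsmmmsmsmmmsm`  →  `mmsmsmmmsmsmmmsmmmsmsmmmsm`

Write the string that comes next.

smmmsmmmsmsmmmsmmmsmsmmmsmsmmmsmmmsmsmmmsm

From term 3 onward, concatenate the second-to-last term with the last: mm·sm = mmsm, sm·mmsm = smmmsm, …
Continuing: smmmsmmmsmsmmmsm · mmsmsmmmsmsmmmsmmmsmsmmmsm gives term 8.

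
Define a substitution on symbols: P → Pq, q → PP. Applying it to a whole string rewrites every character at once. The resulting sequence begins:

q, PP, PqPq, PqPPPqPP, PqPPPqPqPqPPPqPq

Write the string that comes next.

PqPPPqPqPqPPPqPPPqPPPqPqPqPPPqPP

Applying the rule to each of the 16 symbols of PqPPPqPqPqPPPqPq gives the pieces Pq PP Pq Pq Pq PP Pq PP Pq PP Pq Pq Pq PP Pq PP, which concatenate to the answer.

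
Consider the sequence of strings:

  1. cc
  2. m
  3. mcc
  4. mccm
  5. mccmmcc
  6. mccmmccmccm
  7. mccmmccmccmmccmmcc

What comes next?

This is a Fibonacci-style word recurrence s(k) = s(k−1)·s(k−2): e.g. m·cc = mcc.
The next term joins mccmmccmccmmccmmcc and mccmmccmccm.

mccmmccmccmmccmmccmccmmccmccm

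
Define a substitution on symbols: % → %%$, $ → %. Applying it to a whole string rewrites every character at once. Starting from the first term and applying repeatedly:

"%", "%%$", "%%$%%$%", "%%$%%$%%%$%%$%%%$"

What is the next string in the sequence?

%%$%%$%%%$%%$%%%$%%$%%$%%%$%%$%%%$%%$%%$%

φ(%%$%%$%%%$%%$%%%$) expands symbol-by-symbol to %%$ %%$ % %%$ %%$ % %%$ %%$ %%$ % %%$ %%$ % %%$ %%$ %%$ %; joining the 17 pieces gives the next term.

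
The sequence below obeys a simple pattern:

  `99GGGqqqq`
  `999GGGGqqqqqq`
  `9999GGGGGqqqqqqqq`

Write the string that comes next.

Term n consists of n 9's, followed by n+1 G's, followed by 2n q's, where the shown terms are n = 2, 3, 4.
At n = 5 the blocks have lengths 5, 6, 10.

99999GGGGGGqqqqqqqqqq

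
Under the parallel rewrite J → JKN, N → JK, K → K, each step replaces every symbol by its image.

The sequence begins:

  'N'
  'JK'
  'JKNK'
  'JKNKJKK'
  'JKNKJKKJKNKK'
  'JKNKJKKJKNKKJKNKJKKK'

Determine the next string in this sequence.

Replace each of the 20 characters of JKNKJKKJKNKKJKNKJKKK in place — JKN K JK K JKN K K JKN K JK K K JKN K JK K JKN K K K — and concatenate.

JKNKJKKJKNKKJKNKJKKKJKNKJKKJKNKKK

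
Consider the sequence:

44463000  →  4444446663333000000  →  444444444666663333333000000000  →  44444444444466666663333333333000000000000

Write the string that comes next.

The n-th term is 3n 4's then 2n-1 6's then 3n-2 3's then 3n 0's (n = 1, 2, …).
At n = 5 the blocks have lengths 15, 9, 13, 15.

4444444444444446666666663333333333333000000000000000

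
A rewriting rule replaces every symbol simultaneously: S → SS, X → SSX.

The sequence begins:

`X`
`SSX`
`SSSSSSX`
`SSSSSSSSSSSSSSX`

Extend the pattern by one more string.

Replace each of the 15 characters of SSSSSSSSSSSSSSX in place — SS SS SS SS SS SS SS SS SS SS SS SS SS SS SSX — and concatenate.

SSSSSSSSSSSSSSSSSSSSSSSSSSSSSSX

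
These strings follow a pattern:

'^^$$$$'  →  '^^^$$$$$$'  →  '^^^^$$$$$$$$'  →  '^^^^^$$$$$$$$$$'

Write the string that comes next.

^^^^^^$$$$$$$$$$$$

The n-th term is n ^'s then 2n $'s, where the shown terms are n = 2, 3, 4, 5.
For the next term, n = 6, so the run lengths are 6, 12.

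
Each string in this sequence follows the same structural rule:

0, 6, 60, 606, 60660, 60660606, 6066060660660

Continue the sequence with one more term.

606606066066060660606

From term 3 onward, concatenate the last term with the second-to-last: 6·0 = 60, 60·6 = 606, …
Continuing: 6066060660660 · 60660606 gives term 8.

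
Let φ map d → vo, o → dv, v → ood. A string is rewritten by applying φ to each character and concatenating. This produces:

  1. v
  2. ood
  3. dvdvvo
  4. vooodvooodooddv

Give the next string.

φ(vooodvooodooddv) expands symbol-by-symbol to ood dv dv dv vo ood dv dv dv vo dv dv vo vo ood; joining the 15 pieces gives the next term.

ooddvdvdvvoooddvdvdvvodvdvvovoood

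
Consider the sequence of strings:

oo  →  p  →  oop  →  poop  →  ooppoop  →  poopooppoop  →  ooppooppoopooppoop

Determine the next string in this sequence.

poopooppoopooppooppoopooppoop

This is a Fibonacci-style word recurrence s(k) = s(k−2)·s(k−1): e.g. oo·p = oop.
The next term joins poopooppoop and ooppooppoopooppoop.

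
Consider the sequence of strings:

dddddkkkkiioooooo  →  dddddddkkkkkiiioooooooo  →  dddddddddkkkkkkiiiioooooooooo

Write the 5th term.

dddddddddddddkkkkkkkkiiiiiioooooooooooooo

Term n consists of 2n+1 d's, followed by n+2 k's, followed by n i's, followed by 2n+2 o's, where the shown terms are n = 2, 3, 4.
For term 5, n = 6, so the run lengths are 13, 8, 6, 14.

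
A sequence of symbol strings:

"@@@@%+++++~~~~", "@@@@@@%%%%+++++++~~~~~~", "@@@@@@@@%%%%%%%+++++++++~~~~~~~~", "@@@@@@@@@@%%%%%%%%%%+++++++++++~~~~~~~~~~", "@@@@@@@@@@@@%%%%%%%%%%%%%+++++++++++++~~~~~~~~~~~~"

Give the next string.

@@@@@@@@@@@@@@%%%%%%%%%%%%%%%%+++++++++++++++~~~~~~~~~~~~~~

Each string has the form @^{2n+2} %^{3n-2} +^{2n+3} ~^{2n+2} (n = 1, 2, …).
For the next term, n = 6, so the run lengths are 14, 16, 15, 14.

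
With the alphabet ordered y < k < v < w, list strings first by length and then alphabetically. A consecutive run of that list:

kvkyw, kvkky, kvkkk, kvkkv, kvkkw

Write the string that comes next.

Find the rightmost character of kvkkw below w, bump it to the next letter, and reset everything to its right to y.

kvkvy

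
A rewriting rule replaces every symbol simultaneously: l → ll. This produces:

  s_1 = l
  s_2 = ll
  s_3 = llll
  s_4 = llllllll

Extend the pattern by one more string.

llllllllllllllll

Apply φ to llllllll symbol by symbol: l→ll, l→ll, l→ll, l→ll, l→ll, l→ll, l→ll, l→ll; joined: ll ll ll ll ll ll ll ll.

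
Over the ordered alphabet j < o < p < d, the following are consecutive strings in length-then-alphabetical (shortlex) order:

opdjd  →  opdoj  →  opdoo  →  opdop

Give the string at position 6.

Continuing the enumeration 2 steps past opdop: opdop → opdod → (answer).

opdpj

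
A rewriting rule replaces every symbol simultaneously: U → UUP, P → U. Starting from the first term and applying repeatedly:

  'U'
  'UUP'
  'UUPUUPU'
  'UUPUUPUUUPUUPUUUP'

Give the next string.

Rewriting the 17 symbols of UUPUUPUUUPUUPUUUP one by one yields UUP UUP U UUP UUP U UUP UUP UUP U UUP UUP U UUP UUP UUP U; concatenated:

UUPUUPUUUPUUPUUUPUUPUUPUUUPUUPUUUPUUPUUPU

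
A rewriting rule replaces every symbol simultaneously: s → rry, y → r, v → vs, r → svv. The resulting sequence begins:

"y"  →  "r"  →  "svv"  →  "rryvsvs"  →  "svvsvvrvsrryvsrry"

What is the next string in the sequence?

Applying the rule to each of the 17 symbols of svvsvvrvsrryvsrry gives the pieces rry vs vs rry vs vs svv vs rry svv svv r vs rry svv svv r, which concatenate to the answer.

rryvsvsrryvsvssvvvsrrysvvsvvrvsrrysvvsvvr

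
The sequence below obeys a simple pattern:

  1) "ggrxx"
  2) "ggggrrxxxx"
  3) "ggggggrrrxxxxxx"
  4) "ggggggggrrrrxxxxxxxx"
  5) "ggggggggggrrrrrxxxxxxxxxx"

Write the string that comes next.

Reading off run lengths: g runs 2, 4, 6, 8, 10; r runs 1, 2, 3, 4, 5; x runs 2, 4, 6, 8, 10 — each is linear in n (n = 1, 2, …).
For the next term, n = 6, so the run lengths are 12, 6, 12.

ggggggggggggrrrrrrxxxxxxxxxxxx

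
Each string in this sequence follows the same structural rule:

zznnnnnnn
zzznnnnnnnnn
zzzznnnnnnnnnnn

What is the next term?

Each string has the form z^{n-1} n^{2n+1}, where the shown terms are n = 3, 4, 5.
Setting n = 6 gives 5, 13 characters in each block.

zzzzznnnnnnnnnnnnn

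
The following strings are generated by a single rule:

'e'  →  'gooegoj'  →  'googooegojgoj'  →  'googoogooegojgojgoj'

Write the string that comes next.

Each term wraps the previous one in goo on the left and goj on the right.
Applying this once more to googoogooegojgojgoj:

googoogoogooegojgojgojgoj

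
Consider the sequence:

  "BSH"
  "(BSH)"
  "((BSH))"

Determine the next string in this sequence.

(((BSH)))

Each term wraps the previous one in ( on the left and ) on the right.
So the next term is (·((BSH))·).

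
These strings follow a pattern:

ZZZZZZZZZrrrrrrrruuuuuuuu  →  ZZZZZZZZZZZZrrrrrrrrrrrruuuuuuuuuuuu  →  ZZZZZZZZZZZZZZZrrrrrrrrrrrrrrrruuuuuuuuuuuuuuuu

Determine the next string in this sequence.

ZZZZZZZZZZZZZZZZZZrrrrrrrrrrrrrrrrrrrruuuuuuuuuuuuuuuuuuuu

The n-th term is 3n+3 Z's then 4n r's then 4n u's, where the shown terms are n = 2, 3, 4.
At n = 5 the blocks have lengths 18, 20, 20.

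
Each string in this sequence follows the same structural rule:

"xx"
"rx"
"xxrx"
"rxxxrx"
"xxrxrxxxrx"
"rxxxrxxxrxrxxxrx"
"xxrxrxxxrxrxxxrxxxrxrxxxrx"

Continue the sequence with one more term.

rxxxrxxxrxrxxxrxxxrxrxxxrxrxxxrxxxrxrxxxrx

Each term (from the third on) is the two preceding terms concatenated in order: term 3 = xx·rx = xxrx.
The next term joins rxxxrxxxrxrxxxrx and xxrxrxxxrxrxxxrxxxrxrxxxrx.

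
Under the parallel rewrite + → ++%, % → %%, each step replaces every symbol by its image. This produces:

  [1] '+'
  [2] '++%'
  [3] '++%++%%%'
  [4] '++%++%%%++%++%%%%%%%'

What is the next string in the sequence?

Rewriting the 20 symbols of ++%++%%%++%++%%%%%%% one by one yields ++% ++% %% ++% ++% %% %% %% ++% ++% %% ++% ++% %% %% %% %% %% %% %%; concatenated:

++%++%%%++%++%%%%%%%++%++%%%++%++%%%%%%%%%%%%%%%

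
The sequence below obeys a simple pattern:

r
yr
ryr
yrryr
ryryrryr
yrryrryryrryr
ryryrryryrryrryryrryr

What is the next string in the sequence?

This is a Fibonacci-style word recurrence s(k) = s(k−2)·s(k−1): e.g. r·yr = ryr.
So term 8 is yrryrryryrryr·ryryrryryrryrryryrryr.

yrryrryryrryrryryrryryrryrryryrryr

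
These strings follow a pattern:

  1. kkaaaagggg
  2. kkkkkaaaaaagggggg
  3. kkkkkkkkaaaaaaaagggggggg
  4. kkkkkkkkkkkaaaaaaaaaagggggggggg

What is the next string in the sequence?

Reading off run lengths: k runs 2, 5, 8, 11; a runs 4, 6, 8, 10; g runs 4, 6, 8, 10 — each is linear in n (n = 1, 2, …).
Setting n = 5 gives 14, 12, 12 characters in each block.

kkkkkkkkkkkkkkaaaaaaaaaaaagggggggggggg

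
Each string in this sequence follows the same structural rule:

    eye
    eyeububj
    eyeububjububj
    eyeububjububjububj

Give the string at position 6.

eyeububjububjububjububjububj

The strings grow by a fixed suffix ububj each time.
From eyeububjububjububj, 2 further steps: eyeububjububjububj → eyeububjububjububjububj → (answer).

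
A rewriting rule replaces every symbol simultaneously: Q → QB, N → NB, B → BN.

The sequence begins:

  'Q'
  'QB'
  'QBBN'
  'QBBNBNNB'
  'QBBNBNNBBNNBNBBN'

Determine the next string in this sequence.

Applying the rule to each of the 16 symbols of QBBNBNNBBNNBNBBN gives the pieces QB BN BN NB BN NB NB BN BN NB NB BN NB BN BN NB, which concatenate to the answer.

QBBNBNNBBNNBNBBNBNNBNBBNNBBNBNNB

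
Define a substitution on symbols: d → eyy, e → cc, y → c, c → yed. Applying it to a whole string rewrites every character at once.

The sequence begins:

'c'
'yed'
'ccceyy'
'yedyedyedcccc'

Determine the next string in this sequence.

Rewriting the 13 symbols of yedyedyedcccc one by one yields c cc eyy c cc eyy c cc eyy yed yed yed yed; concatenated:

ccceyyccceyyccceyyyedyedyedyed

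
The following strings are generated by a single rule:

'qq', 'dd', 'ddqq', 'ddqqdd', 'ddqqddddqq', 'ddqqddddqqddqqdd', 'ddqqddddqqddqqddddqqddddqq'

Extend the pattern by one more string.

This is a Fibonacci-style word recurrence s(k) = s(k−1)·s(k−2): e.g. dd·qq = ddqq.
Continuing: ddqqddddqqddqqddddqqddddqq · ddqqddddqqddqqdd gives term 8.

ddqqddddqqddqqddddqqddddqqddqqddddqqddqqdd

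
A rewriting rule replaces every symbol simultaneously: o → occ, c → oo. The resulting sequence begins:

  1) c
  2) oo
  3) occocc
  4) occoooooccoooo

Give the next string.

Rewriting the 14 symbols of occoooooccoooo one by one yields occ oo oo occ occ occ occ occ oo oo occ occ occ occ; concatenated:

occoooooccoccoccoccoccoooooccoccoccocc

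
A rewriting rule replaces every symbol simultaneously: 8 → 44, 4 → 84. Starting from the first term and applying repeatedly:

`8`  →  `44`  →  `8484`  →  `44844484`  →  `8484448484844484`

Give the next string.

44844484848444844484448484844484

φ(8484448484844484) expands symbol-by-symbol to 44 84 44 84 84 84 44 84 44 84 44 84 84 84 44 84; joining the 16 pieces gives the next term.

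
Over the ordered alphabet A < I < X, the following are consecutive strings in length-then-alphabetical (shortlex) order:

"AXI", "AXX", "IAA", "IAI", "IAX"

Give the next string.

IIA

Find the rightmost character of IAX below X, bump it to the next letter, and reset everything to its right to A.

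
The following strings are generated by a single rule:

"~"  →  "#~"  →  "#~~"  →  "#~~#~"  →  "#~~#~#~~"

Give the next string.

#~~#~#~~#~~#~

From term 3 onward, concatenate the last term with the second-to-last: #~·~ = #~~, #~~·#~ = #~~#~, …
The next term joins #~~#~#~~ and #~~#~.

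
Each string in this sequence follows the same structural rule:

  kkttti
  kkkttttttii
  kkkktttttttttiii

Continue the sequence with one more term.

kkkkkttttttttttttiiii

Reading off run lengths: k runs 2, 3, 4; t runs 3, 6, 9; i runs 1, 2, 3 — each is linear in n (n = 1, 2, …).
Setting n = 4 gives 5, 12, 4 characters in each block.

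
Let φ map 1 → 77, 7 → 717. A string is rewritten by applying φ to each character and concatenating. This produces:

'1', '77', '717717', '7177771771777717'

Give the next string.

71777717717717717777177177771771771771777717

Replace each of the 16 characters of 7177771771777717 in place — 717 77 717 717 717 717 77 717 717 77 717 717 717 717 77 717 — and concatenate.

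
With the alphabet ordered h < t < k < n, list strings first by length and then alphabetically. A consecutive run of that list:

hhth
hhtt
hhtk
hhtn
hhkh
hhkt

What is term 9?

Continuing the enumeration 3 steps past hhkt: hhkt → hhkk → hhkn → (answer).

hhnh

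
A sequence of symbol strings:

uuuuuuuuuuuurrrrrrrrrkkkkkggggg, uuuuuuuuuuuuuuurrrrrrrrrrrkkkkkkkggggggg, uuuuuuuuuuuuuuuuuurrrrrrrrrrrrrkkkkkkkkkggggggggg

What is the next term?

uuuuuuuuuuuuuuuuuuuuurrrrrrrrrrrrrrrkkkkkkkkkkkggggggggggg

Each string has the form u^{3n+3} r^{2n+3} k^{2n-1} g^{2n-1}, where the shown terms are n = 3, 4, 5.
At n = 6 the blocks have lengths 21, 15, 11, 11.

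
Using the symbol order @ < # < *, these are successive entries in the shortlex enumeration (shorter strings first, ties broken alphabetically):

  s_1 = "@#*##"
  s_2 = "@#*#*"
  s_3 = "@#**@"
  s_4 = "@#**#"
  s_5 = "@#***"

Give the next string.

The successor of @#*** increments the rightmost position that isn't already * and resets every position after it to @.

@*@@@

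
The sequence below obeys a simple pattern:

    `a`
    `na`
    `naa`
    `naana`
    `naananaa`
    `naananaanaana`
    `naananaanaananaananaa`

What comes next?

naananaanaananaananaanaananaanaana

This is a Fibonacci-style word recurrence s(k) = s(k−1)·s(k−2): e.g. na·a = naa.
The next term joins naananaanaananaananaa and naananaanaana.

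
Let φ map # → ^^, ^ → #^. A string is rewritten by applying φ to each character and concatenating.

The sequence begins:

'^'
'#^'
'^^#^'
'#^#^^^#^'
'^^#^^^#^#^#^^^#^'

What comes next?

Rewriting the 16 symbols of ^^#^^^#^#^#^^^#^ one by one yields #^ #^ ^^ #^ #^ #^ ^^ #^ ^^ #^ ^^ #^ #^ #^ ^^ #^; concatenated:

#^#^^^#^#^#^^^#^^^#^^^#^#^#^^^#^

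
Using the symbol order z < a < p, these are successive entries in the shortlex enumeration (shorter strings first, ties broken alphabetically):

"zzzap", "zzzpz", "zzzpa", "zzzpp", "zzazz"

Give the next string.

zzaza

Find the rightmost character of zzazz below p, bump it to the next letter, and reset everything to its right to z.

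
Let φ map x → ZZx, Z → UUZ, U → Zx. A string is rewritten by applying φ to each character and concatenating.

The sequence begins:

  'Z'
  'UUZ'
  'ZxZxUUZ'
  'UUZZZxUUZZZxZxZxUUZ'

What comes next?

Applying the rule to each of the 19 symbols of UUZZZxUUZZZxZxZxUUZ gives the pieces Zx Zx UUZ UUZ UUZ ZZx Zx Zx UUZ UUZ UUZ ZZx UUZ ZZx UUZ ZZx Zx Zx UUZ, which concatenate to the answer.

ZxZxUUZUUZUUZZZxZxZxUUZUUZUUZZZxUUZZZxUUZZZxZxZxUUZ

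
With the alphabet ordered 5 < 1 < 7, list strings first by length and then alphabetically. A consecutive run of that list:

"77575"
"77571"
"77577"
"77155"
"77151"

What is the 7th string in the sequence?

Stepping forward 2 times from 77151: 77151 → 77157, then the target.

77115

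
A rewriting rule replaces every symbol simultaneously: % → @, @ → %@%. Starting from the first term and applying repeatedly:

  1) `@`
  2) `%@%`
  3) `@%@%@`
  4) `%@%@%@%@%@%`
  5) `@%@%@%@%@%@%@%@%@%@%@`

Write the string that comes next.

φ(@%@%@%@%@%@%@%@%@%@%@) expands symbol-by-symbol to %@% @ %@% @ %@% @ %@% @ %@% @ %@% @ %@% @ %@% @ %@% @ %@% @ %@%; joining the 21 pieces gives the next term.

%@%@%@%@%@%@%@%@%@%@%@%@%@%@%@%@%@%@%@%@%@%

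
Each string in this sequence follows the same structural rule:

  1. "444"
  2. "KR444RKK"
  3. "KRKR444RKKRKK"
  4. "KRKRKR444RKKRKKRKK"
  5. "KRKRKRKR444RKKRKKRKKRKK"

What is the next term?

Every step adds KR to the front and RKK to the end of the previous string.
Applying this once more to KRKRKRKR444RKKRKKRKKRKK:

KRKRKRKRKR444RKKRKKRKKRKKRKK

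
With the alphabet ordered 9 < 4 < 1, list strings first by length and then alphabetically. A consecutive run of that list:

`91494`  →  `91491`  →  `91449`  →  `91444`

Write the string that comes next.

Treat 91444 as a base-3 numeral over the given alphabet and add one, carrying through any trailing 1's.

91441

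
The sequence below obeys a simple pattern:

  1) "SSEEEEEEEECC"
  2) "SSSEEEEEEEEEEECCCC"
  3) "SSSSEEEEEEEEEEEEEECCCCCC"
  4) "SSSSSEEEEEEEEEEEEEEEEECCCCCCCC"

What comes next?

Reading off run lengths: S runs 2, 3, 4, 5; E runs 8, 11, 14, 17; C runs 2, 4, 6, 8 — each is linear in n, where the shown terms are n = 2, 3, 4, 5.
Setting n = 6 gives 6, 20, 10 characters in each block.

SSSSSSEEEEEEEEEEEEEEEEEEEECCCCCCCCCC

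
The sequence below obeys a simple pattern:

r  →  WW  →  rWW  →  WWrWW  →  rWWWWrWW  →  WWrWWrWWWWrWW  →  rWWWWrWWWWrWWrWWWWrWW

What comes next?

From term 3 onward, concatenate the second-to-last term with the last: r·WW = rWW, WW·rWW = WWrWW, …
So term 8 is WWrWWrWWWWrWW·rWWWWrWWWWrWWrWWWWrWW.

WWrWWrWWWWrWWrWWWWrWWWWrWWrWWWWrWW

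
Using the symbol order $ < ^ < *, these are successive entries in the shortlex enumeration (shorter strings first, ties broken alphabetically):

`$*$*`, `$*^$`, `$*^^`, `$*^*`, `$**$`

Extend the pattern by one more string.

$**^

The successor of $**$ increments the rightmost position that isn't already * and resets every position after it to $.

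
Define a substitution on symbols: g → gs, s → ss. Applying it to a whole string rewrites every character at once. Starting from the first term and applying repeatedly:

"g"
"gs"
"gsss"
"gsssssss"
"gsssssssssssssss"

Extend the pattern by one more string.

gsssssssssssssssssssssssssssssss

Applying the rule to each of the 16 symbols of gsssssssssssssss gives the pieces gs ss ss ss ss ss ss ss ss ss ss ss ss ss ss ss, which concatenate to the answer.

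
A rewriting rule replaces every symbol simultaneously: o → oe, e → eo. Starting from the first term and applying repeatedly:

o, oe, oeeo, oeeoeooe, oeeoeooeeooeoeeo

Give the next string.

oeeoeooeeooeoeeoeooeoeeooeeoeooe

Replace each of the 16 characters of oeeoeooeeooeoeeo in place — oe eo eo oe eo oe oe eo eo oe oe eo oe eo eo oe — and concatenate.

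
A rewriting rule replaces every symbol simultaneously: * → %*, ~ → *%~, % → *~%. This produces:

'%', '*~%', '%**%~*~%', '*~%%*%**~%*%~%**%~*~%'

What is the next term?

φ(*~%%*%**~%*%~%**%~*~%) expands symbol-by-symbol to %* *%~ *~% *~% %* *~% %* %* *%~ *~% %* *~% *%~ *~% %* %* *~% *%~ %* *%~ *~%; joining the 21 pieces gives the next term.

%**%~*~%*~%%**~%%*%**%~*~%%**~%*%~*~%%*%**~%*%~%**%~*~%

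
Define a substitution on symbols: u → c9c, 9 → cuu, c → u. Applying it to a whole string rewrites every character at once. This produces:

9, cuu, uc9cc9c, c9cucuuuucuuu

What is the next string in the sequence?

ucuuuc9cuc9cc9cc9cc9cuc9cc9cc9c

Replace each of the 13 characters of c9cucuuuucuuu in place — u cuu u c9c u c9c c9c c9c c9c u c9c c9c c9c — and concatenate.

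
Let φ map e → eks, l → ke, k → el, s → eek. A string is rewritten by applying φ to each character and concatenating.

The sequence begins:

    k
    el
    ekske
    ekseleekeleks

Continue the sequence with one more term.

ekseleekekskeeksekselekskeekseleek

Applying the rule to each of the 13 symbols of ekseleekeleks gives the pieces eks el eek eks ke eks eks el eks ke eks el eek, which concatenate to the answer.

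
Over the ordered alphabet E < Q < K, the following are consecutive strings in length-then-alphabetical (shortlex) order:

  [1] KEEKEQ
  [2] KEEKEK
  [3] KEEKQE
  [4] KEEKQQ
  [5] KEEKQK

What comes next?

KEEKKE

Find the rightmost character of KEEKQK below K, bump it to the next letter, and reset everything to its right to E.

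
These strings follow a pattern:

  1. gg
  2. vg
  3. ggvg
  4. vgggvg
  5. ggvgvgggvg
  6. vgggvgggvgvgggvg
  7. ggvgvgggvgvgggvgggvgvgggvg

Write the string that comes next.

vgggvgggvgvgggvgggvgvgggvgvgggvgggvgvgggvg

Each term (from the third on) is the two preceding terms concatenated in order: term 3 = gg·vg = ggvg.
The next term joins vgggvgggvgvgggvg and ggvgvgggvgvgggvgggvgvgggvg.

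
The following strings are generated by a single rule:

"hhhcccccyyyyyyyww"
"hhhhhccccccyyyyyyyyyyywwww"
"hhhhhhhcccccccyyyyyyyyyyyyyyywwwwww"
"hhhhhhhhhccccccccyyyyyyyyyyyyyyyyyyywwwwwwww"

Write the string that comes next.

Each string has the form h^{2n-1} c^{n+3} y^{4n-1} w^{2n-2}, where the shown terms are n = 2, 3, 4, 5.
Setting n = 6 gives 11, 9, 23, 10 characters in each block.

hhhhhhhhhhhcccccccccyyyyyyyyyyyyyyyyyyyyyyywwwwwwwwww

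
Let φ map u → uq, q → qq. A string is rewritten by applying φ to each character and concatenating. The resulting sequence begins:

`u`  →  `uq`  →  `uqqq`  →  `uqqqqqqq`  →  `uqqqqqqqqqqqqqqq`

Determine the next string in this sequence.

uqqqqqqqqqqqqqqqqqqqqqqqqqqqqqqq

φ(uqqqqqqqqqqqqqqq) expands symbol-by-symbol to uq qq qq qq qq qq qq qq qq qq qq qq qq qq qq qq; joining the 16 pieces gives the next term.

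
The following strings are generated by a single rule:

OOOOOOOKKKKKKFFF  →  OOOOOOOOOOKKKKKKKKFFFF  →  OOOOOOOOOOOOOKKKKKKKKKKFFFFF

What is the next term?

The n-th term is 3n+1 O's then 2n+2 K's then n+1 F's, where the shown terms are n = 2, 3, 4.
Setting n = 5 gives 16, 12, 6 characters in each block.

OOOOOOOOOOOOOOOOKKKKKKKKKKKKFFFFFF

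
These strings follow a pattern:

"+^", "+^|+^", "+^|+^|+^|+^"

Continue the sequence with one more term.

+^|+^|+^|+^|+^|+^|+^|+^

Each string is two copies of the previous one joined by '|'.
So the next term is two copies of +^|+^|+^|+^ with '|' between the halves.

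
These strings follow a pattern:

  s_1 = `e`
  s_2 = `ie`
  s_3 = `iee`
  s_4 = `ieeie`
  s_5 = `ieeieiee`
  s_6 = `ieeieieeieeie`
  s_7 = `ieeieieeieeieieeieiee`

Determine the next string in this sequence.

This is a Fibonacci-style word recurrence s(k) = s(k−1)·s(k−2): e.g. ie·e = iee.
So term 8 is ieeieieeieeieieeieiee·ieeieieeieeie.

ieeieieeieeieieeieieeieeieieeieeie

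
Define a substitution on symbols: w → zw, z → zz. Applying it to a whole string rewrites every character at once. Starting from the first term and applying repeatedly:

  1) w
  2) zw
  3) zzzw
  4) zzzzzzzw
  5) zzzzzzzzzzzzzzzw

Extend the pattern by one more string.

Replace each of the 16 characters of zzzzzzzzzzzzzzzw in place — zz zz zz zz zz zz zz zz zz zz zz zz zz zz zz zw — and concatenate.

zzzzzzzzzzzzzzzzzzzzzzzzzzzzzzzw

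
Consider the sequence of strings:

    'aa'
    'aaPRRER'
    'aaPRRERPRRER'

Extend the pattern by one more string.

Each term is the previous one with PRRER appended.
Applying this once more to aaPRRERPRRER:

aaPRRERPRRERPRRER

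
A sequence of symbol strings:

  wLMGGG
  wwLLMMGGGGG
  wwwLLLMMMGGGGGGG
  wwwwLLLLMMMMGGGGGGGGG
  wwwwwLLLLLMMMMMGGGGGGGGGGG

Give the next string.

wwwwwwLLLLLLMMMMMMGGGGGGGGGGGGG

The n-th term is n w's then n L's then n M's then 2n+1 G's (n = 1, 2, …).
For the next term, n = 6, so the run lengths are 6, 6, 6, 13.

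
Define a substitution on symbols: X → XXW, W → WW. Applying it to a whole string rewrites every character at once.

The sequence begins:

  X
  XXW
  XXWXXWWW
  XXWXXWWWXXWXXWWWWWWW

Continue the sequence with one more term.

Rewriting the 20 symbols of XXWXXWWWXXWXXWWWWWWW one by one yields XXW XXW WW XXW XXW WW WW WW XXW XXW WW XXW XXW WW WW WW WW WW WW WW; concatenated:

XXWXXWWWXXWXXWWWWWWWXXWXXWWWXXWXXWWWWWWWWWWWWWWW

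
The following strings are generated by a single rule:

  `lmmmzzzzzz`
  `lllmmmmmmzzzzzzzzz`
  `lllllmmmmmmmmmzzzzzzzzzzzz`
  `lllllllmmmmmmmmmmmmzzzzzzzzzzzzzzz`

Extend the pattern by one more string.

lllllllllmmmmmmmmmmmmmmmzzzzzzzzzzzzzzzzzz

Each string has the form l^{2n-1} m^{3n} z^{3n+3} (n = 1, 2, …).
Setting n = 5 gives 9, 15, 18 characters in each block.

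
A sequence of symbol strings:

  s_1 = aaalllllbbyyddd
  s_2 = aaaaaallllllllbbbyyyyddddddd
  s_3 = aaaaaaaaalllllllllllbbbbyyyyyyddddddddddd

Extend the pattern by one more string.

aaaaaaaaaaaallllllllllllllbbbbbyyyyyyyyddddddddddddddd

The n-th term is 3n a's then 3n+2 l's then n+1 b's then 2n y's then 4n-1 d's (n = 1, 2, …).
At n = 4 the blocks have lengths 12, 14, 5, 8, 15.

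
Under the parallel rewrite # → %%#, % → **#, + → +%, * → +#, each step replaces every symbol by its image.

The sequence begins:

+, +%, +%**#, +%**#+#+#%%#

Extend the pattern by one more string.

Apply φ to +%**#+#+#%%# symbol by symbol: +→+%, %→**#, *→+#, *→+#, #→%%#, +→+%, #→%%#, +→+%, #→%%#, %→**#, %→**#, #→%%#; joined: +% **# +# +# %%# +% %%# +% %%# **# **# %%#.

+%**#+#+#%%#+%%%#+%%%#**#**#%%#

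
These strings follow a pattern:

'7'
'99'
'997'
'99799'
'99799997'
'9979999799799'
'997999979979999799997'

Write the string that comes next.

This is a Fibonacci-style word recurrence s(k) = s(k−1)·s(k−2): e.g. 99·7 = 997.
So term 8 is 997999979979999799997·9979999799799.

9979999799799997999979979999799799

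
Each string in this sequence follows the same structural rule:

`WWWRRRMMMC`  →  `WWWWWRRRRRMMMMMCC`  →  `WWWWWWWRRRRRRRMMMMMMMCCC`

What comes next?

WWWWWWWWWRRRRRRRRRMMMMMMMMMCCCC

Each string has the form W^{2n+1} R^{2n+1} M^{2n+1} C^{n} (n = 1, 2, …).
Setting n = 4 gives 9, 9, 9, 4 characters in each block.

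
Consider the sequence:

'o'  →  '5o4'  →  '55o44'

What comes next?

s(k+1) = 5·s(k)·4, so each term gains 5 as a prefix and 4 as a suffix.
Applying this once more to 55o44:

555o444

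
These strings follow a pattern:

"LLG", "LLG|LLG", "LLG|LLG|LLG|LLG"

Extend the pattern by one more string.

Each string is two copies of the previous one joined by '|'.
One more doubling of LLG|LLG|LLG|LLG gives the answer.

LLG|LLG|LLG|LLG|LLG|LLG|LLG|LLG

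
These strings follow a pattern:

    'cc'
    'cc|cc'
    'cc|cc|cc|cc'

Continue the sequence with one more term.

s(k+1) = s(k)·|·s(k) — each term doubles the last with '|' between the halves.
Doubling cc|cc|cc|cc with '|' between the halves:

cc|cc|cc|cc|cc|cc|cc|cc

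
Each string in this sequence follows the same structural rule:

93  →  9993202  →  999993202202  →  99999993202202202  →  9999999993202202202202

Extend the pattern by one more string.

s(k+1) = 99·s(k)·202, so each term gains 99 as a prefix and 202 as a suffix.
One more step from 9999999993202202202202 gives the answer.

999999999993202202202202202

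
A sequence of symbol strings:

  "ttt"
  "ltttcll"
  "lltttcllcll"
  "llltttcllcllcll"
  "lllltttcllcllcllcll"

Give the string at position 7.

Each term wraps the previous one in l on the left and cll on the right.
From lllltttcllcllcllcll, 2 further steps: lllltttcllcllcllcll → llllltttcllcllcllcllcll → (answer).

lllllltttcllcllcllcllcllcll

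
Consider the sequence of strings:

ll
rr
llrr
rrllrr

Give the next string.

llrrrrllrr

Each term (from the third on) is the two preceding terms concatenated in order: term 3 = ll·rr = llrr.
So term 5 is llrr·rrllrr.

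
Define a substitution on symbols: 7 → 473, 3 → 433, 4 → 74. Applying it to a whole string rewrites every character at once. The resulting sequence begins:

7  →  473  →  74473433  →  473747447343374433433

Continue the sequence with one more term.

Applying the rule to each of the 21 symbols of 473747447343374433433 gives the pieces 74 473 433 473 74 473 74 74 473 433 74 433 433 473 74 74 433 433 74 433 433, which concatenate to the answer.

7447343347374473747447343374433433473747443343374433433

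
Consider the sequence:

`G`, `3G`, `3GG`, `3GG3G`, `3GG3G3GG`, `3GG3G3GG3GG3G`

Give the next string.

3GG3G3GG3GG3G3GG3G3GG

This is a Fibonacci-style word recurrence s(k) = s(k−1)·s(k−2): e.g. 3G·G = 3GG.
The next term joins 3GG3G3GG3GG3G and 3GG3G3GG.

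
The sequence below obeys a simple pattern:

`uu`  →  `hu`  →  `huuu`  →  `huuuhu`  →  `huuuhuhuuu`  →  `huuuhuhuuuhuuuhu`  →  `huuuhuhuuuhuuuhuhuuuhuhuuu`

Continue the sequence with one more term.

huuuhuhuuuhuuuhuhuuuhuhuuuhuuuhuhuuuhuuuhu

This is a Fibonacci-style word recurrence s(k) = s(k−1)·s(k−2): e.g. hu·uu = huuu.
Continuing: huuuhuhuuuhuuuhuhuuuhuhuuu · huuuhuhuuuhuuuhu gives term 8.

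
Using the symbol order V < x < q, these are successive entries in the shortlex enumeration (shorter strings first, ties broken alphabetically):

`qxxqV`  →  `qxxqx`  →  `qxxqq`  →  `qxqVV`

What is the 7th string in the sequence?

Stepping forward 3 times from qxqVV: qxqVV → qxqVx → qxqVq, then the target.

qxqxV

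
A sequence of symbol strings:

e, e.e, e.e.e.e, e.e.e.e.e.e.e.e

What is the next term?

s(k+1) = s(k)·.·s(k) — each term doubles the last with '.' between the halves.
Doubling e.e.e.e.e.e.e.e with '.' between the halves:

e.e.e.e.e.e.e.e.e.e.e.e.e.e.e.e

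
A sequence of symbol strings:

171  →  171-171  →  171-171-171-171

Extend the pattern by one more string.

171-171-171-171-171-171-171-171

s(k+1) = s(k)·-·s(k) — each term doubles the last with '-' between the halves.
So the next term is two copies of 171-171-171-171 with '-' between the halves.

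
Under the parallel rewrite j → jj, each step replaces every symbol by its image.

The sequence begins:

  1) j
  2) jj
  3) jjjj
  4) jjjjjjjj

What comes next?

Expanding jjjjjjjj: j→jj, j→jj, j→jj, j→jj, j→jj, j→jj, j→jj, j→jj. Concatenated: jj jj jj jj jj jj jj jj.

jjjjjjjjjjjjjjjj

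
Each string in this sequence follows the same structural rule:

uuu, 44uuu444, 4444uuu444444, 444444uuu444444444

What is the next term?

44444444uuu444444444444

Every step adds 44 to the front and 444 to the end of the previous string.
One more step from 444444uuu444444444 gives the answer.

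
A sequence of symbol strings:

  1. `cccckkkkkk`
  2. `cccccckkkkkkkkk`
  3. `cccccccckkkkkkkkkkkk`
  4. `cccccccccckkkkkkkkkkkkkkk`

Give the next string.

cccccccccccckkkkkkkkkkkkkkkkkk

Term n consists of 2n c's, followed by 3n k's, where the shown terms are n = 2, 3, 4, 5.
For the next term, n = 6, so the run lengths are 12, 18.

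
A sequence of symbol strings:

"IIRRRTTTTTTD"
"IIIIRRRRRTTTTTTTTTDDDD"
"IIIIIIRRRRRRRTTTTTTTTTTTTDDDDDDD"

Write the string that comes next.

Term n consists of 2n I's, followed by 2n+1 R's, followed by 3n+3 T's, followed by 3n-2 D's (n = 1, 2, …).
Setting n = 4 gives 8, 9, 15, 10 characters in each block.

IIIIIIIIRRRRRRRRRTTTTTTTTTTTTTTTDDDDDDDDDD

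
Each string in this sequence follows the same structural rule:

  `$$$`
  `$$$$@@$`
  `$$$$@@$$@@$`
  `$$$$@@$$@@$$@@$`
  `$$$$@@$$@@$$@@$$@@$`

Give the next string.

$$$$@@$$@@$$@@$$@@$$@@$

Each term is the previous one with $@@$ appended.
One more step from $$$$@@$$@@$$@@$$@@$ gives the answer.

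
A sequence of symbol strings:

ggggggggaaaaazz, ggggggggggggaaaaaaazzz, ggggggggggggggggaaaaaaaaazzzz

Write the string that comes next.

The n-th term is 4n g's then 2n+1 a's then n z's, where the shown terms are n = 2, 3, 4.
At n = 5 the blocks have lengths 20, 11, 5.

ggggggggggggggggggggaaaaaaaaaaazzzzz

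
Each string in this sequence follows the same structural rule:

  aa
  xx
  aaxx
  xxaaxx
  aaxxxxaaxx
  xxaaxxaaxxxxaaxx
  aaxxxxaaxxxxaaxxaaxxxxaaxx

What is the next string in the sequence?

xxaaxxaaxxxxaaxxaaxxxxaaxxxxaaxxaaxxxxaaxx

This is a Fibonacci-style word recurrence s(k) = s(k−2)·s(k−1): e.g. aa·xx = aaxx.
So term 8 is xxaaxxaaxxxxaaxx·aaxxxxaaxxxxaaxxaaxxxxaaxx.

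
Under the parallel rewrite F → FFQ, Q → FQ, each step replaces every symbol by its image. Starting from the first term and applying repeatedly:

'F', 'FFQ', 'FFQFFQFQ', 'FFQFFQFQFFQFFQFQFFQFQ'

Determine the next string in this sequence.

FFQFFQFQFFQFFQFQFFQFQFFQFFQFQFFQFFQFQFFQFQFFQFFQFQFFQFQ

Replace each of the 21 characters of FFQFFQFQFFQFFQFQFFQFQ in place — FFQ FFQ FQ FFQ FFQ FQ FFQ FQ FFQ FFQ FQ FFQ FFQ FQ FFQ FQ FFQ FFQ FQ FFQ FQ — and concatenate.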